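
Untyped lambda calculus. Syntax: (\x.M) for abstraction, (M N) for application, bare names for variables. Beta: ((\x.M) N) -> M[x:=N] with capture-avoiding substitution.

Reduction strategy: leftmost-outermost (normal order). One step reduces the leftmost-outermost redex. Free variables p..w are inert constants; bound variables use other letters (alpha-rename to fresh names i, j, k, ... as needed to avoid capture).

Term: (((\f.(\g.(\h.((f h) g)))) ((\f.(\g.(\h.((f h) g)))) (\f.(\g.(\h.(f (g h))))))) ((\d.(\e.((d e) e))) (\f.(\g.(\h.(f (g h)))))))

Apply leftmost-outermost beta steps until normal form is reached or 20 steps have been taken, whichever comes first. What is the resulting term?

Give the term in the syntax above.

Answer: (\h.(\i.(\j.((h i) ((h i) j)))))

Derivation:
Step 0: (((\f.(\g.(\h.((f h) g)))) ((\f.(\g.(\h.((f h) g)))) (\f.(\g.(\h.(f (g h))))))) ((\d.(\e.((d e) e))) (\f.(\g.(\h.(f (g h)))))))
Step 1: ((\g.(\h.((((\f.(\g.(\h.((f h) g)))) (\f.(\g.(\h.(f (g h)))))) h) g))) ((\d.(\e.((d e) e))) (\f.(\g.(\h.(f (g h)))))))
Step 2: (\h.((((\f.(\g.(\h.((f h) g)))) (\f.(\g.(\h.(f (g h)))))) h) ((\d.(\e.((d e) e))) (\f.(\g.(\h.(f (g h))))))))
Step 3: (\h.(((\g.(\h.(((\f.(\g.(\h.(f (g h))))) h) g))) h) ((\d.(\e.((d e) e))) (\f.(\g.(\h.(f (g h))))))))
Step 4: (\h.((\i.(((\f.(\g.(\h.(f (g h))))) i) h)) ((\d.(\e.((d e) e))) (\f.(\g.(\h.(f (g h))))))))
Step 5: (\h.(((\f.(\g.(\h.(f (g h))))) ((\d.(\e.((d e) e))) (\f.(\g.(\h.(f (g h))))))) h))
Step 6: (\h.((\g.(\h.(((\d.(\e.((d e) e))) (\f.(\g.(\h.(f (g h)))))) (g h)))) h))
Step 7: (\h.(\i.(((\d.(\e.((d e) e))) (\f.(\g.(\h.(f (g h)))))) (h i))))
Step 8: (\h.(\i.((\e.(((\f.(\g.(\h.(f (g h))))) e) e)) (h i))))
Step 9: (\h.(\i.(((\f.(\g.(\h.(f (g h))))) (h i)) (h i))))
Step 10: (\h.(\i.((\g.(\j.((h i) (g j)))) (h i))))
Step 11: (\h.(\i.(\j.((h i) ((h i) j)))))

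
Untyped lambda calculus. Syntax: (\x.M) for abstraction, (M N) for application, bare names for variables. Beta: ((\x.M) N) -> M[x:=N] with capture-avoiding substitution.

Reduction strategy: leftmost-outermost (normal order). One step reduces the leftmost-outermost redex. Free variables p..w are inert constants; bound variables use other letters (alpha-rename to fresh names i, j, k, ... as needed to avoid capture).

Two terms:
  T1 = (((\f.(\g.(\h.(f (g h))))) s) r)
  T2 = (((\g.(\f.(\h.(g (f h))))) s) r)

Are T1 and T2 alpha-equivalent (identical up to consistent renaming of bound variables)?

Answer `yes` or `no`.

Term 1: (((\f.(\g.(\h.(f (g h))))) s) r)
Term 2: (((\g.(\f.(\h.(g (f h))))) s) r)
Alpha-equivalence: compare structure up to binder renaming.
Result: True

Answer: yes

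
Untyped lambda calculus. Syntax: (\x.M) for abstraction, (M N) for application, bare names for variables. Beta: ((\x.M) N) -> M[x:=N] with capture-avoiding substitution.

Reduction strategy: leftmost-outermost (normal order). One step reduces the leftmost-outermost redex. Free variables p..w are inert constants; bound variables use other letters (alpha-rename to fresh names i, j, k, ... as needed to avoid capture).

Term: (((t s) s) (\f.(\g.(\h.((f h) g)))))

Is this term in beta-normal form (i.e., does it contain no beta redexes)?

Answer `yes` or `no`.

Answer: yes

Derivation:
Term: (((t s) s) (\f.(\g.(\h.((f h) g)))))
No beta redexes found.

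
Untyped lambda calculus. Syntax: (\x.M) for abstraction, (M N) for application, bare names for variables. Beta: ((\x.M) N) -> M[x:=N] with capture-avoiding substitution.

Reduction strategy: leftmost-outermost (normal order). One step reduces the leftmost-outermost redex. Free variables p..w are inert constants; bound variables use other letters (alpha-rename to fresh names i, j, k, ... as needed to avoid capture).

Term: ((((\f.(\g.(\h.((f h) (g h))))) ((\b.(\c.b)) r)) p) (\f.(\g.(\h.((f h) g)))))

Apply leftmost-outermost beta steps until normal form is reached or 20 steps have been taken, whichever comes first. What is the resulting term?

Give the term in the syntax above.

Step 0: ((((\f.(\g.(\h.((f h) (g h))))) ((\b.(\c.b)) r)) p) (\f.(\g.(\h.((f h) g)))))
Step 1: (((\g.(\h.((((\b.(\c.b)) r) h) (g h)))) p) (\f.(\g.(\h.((f h) g)))))
Step 2: ((\h.((((\b.(\c.b)) r) h) (p h))) (\f.(\g.(\h.((f h) g)))))
Step 3: ((((\b.(\c.b)) r) (\f.(\g.(\h.((f h) g))))) (p (\f.(\g.(\h.((f h) g))))))
Step 4: (((\c.r) (\f.(\g.(\h.((f h) g))))) (p (\f.(\g.(\h.((f h) g))))))
Step 5: (r (p (\f.(\g.(\h.((f h) g))))))

Answer: (r (p (\f.(\g.(\h.((f h) g))))))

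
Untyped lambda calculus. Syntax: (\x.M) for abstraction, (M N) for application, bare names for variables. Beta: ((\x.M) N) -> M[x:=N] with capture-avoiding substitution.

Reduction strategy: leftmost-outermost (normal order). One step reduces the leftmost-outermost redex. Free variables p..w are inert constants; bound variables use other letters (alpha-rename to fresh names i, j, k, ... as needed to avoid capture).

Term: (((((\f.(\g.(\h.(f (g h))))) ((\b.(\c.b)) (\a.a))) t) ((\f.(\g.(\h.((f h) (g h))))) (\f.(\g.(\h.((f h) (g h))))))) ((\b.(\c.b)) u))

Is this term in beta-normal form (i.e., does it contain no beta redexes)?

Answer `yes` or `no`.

Term: (((((\f.(\g.(\h.(f (g h))))) ((\b.(\c.b)) (\a.a))) t) ((\f.(\g.(\h.((f h) (g h))))) (\f.(\g.(\h.((f h) (g h))))))) ((\b.(\c.b)) u))
Found 4 beta redex(es).

Answer: no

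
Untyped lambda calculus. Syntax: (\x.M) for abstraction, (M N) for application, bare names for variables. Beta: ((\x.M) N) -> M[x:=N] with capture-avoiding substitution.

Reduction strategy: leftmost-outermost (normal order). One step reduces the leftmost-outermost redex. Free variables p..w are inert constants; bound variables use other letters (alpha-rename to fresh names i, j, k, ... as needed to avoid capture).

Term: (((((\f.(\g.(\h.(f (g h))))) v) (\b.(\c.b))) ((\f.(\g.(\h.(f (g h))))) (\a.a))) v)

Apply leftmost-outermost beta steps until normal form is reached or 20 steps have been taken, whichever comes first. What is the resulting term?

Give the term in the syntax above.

Answer: ((v (\c.(\g.(\h.(g h))))) v)

Derivation:
Step 0: (((((\f.(\g.(\h.(f (g h))))) v) (\b.(\c.b))) ((\f.(\g.(\h.(f (g h))))) (\a.a))) v)
Step 1: ((((\g.(\h.(v (g h)))) (\b.(\c.b))) ((\f.(\g.(\h.(f (g h))))) (\a.a))) v)
Step 2: (((\h.(v ((\b.(\c.b)) h))) ((\f.(\g.(\h.(f (g h))))) (\a.a))) v)
Step 3: ((v ((\b.(\c.b)) ((\f.(\g.(\h.(f (g h))))) (\a.a)))) v)
Step 4: ((v (\c.((\f.(\g.(\h.(f (g h))))) (\a.a)))) v)
Step 5: ((v (\c.(\g.(\h.((\a.a) (g h)))))) v)
Step 6: ((v (\c.(\g.(\h.(g h))))) v)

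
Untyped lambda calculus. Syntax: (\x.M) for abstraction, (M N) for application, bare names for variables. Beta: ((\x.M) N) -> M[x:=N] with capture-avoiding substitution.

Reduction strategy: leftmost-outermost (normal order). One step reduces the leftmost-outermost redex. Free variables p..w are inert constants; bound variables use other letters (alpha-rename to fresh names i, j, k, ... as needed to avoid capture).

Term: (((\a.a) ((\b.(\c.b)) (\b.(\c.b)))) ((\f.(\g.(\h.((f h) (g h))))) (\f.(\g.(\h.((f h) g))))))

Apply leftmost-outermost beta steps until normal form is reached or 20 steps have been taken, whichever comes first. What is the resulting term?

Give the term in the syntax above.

Answer: (\b.(\c.b))

Derivation:
Step 0: (((\a.a) ((\b.(\c.b)) (\b.(\c.b)))) ((\f.(\g.(\h.((f h) (g h))))) (\f.(\g.(\h.((f h) g))))))
Step 1: (((\b.(\c.b)) (\b.(\c.b))) ((\f.(\g.(\h.((f h) (g h))))) (\f.(\g.(\h.((f h) g))))))
Step 2: ((\c.(\b.(\c.b))) ((\f.(\g.(\h.((f h) (g h))))) (\f.(\g.(\h.((f h) g))))))
Step 3: (\b.(\c.b))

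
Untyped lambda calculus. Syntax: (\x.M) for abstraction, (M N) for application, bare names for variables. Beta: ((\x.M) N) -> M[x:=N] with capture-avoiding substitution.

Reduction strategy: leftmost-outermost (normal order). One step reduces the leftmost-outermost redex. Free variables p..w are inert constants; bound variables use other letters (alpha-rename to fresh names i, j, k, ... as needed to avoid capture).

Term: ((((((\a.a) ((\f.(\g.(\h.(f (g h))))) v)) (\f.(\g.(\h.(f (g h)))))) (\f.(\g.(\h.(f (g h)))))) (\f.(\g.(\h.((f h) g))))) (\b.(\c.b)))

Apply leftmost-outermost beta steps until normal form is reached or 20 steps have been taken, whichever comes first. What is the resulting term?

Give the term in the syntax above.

Step 0: ((((((\a.a) ((\f.(\g.(\h.(f (g h))))) v)) (\f.(\g.(\h.(f (g h)))))) (\f.(\g.(\h.(f (g h)))))) (\f.(\g.(\h.((f h) g))))) (\b.(\c.b)))
Step 1: ((((((\f.(\g.(\h.(f (g h))))) v) (\f.(\g.(\h.(f (g h)))))) (\f.(\g.(\h.(f (g h)))))) (\f.(\g.(\h.((f h) g))))) (\b.(\c.b)))
Step 2: (((((\g.(\h.(v (g h)))) (\f.(\g.(\h.(f (g h)))))) (\f.(\g.(\h.(f (g h)))))) (\f.(\g.(\h.((f h) g))))) (\b.(\c.b)))
Step 3: ((((\h.(v ((\f.(\g.(\h.(f (g h))))) h))) (\f.(\g.(\h.(f (g h)))))) (\f.(\g.(\h.((f h) g))))) (\b.(\c.b)))
Step 4: (((v ((\f.(\g.(\h.(f (g h))))) (\f.(\g.(\h.(f (g h))))))) (\f.(\g.(\h.((f h) g))))) (\b.(\c.b)))
Step 5: (((v (\g.(\h.((\f.(\g.(\h.(f (g h))))) (g h))))) (\f.(\g.(\h.((f h) g))))) (\b.(\c.b)))
Step 6: (((v (\g.(\h.(\i.(\j.((g h) (i j))))))) (\f.(\g.(\h.((f h) g))))) (\b.(\c.b)))

Answer: (((v (\g.(\h.(\i.(\j.((g h) (i j))))))) (\f.(\g.(\h.((f h) g))))) (\b.(\c.b)))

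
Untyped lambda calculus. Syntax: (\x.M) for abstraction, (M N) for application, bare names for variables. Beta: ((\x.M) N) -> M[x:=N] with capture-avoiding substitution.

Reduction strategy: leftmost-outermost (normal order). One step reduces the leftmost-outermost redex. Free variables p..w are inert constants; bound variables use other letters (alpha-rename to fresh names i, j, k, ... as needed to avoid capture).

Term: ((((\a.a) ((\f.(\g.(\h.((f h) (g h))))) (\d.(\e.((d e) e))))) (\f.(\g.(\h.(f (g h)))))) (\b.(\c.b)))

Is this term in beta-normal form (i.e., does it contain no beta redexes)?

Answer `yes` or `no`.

Term: ((((\a.a) ((\f.(\g.(\h.((f h) (g h))))) (\d.(\e.((d e) e))))) (\f.(\g.(\h.(f (g h)))))) (\b.(\c.b)))
Found 2 beta redex(es).

Answer: no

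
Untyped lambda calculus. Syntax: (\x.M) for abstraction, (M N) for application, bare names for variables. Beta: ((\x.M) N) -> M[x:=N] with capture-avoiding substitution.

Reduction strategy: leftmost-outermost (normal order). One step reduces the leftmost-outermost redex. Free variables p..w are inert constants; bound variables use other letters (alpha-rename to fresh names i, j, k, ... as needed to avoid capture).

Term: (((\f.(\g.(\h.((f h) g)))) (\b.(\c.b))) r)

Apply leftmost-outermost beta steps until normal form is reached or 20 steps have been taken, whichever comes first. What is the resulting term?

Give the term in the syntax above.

Answer: (\h.h)

Derivation:
Step 0: (((\f.(\g.(\h.((f h) g)))) (\b.(\c.b))) r)
Step 1: ((\g.(\h.(((\b.(\c.b)) h) g))) r)
Step 2: (\h.(((\b.(\c.b)) h) r))
Step 3: (\h.((\c.h) r))
Step 4: (\h.h)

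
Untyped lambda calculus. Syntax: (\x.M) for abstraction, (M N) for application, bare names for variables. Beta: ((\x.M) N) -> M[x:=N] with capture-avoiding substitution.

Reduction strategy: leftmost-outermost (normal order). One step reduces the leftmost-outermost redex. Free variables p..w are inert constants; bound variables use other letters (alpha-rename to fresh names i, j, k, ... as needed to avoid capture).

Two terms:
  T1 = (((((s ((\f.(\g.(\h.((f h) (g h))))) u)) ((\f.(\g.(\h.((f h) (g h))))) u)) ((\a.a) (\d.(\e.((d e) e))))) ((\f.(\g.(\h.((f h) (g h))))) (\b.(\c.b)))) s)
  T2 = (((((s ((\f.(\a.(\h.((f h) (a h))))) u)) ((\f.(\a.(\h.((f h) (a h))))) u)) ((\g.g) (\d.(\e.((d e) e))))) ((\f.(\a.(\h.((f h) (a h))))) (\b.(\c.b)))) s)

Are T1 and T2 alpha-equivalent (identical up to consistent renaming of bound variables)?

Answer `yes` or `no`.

Term 1: (((((s ((\f.(\g.(\h.((f h) (g h))))) u)) ((\f.(\g.(\h.((f h) (g h))))) u)) ((\a.a) (\d.(\e.((d e) e))))) ((\f.(\g.(\h.((f h) (g h))))) (\b.(\c.b)))) s)
Term 2: (((((s ((\f.(\a.(\h.((f h) (a h))))) u)) ((\f.(\a.(\h.((f h) (a h))))) u)) ((\g.g) (\d.(\e.((d e) e))))) ((\f.(\a.(\h.((f h) (a h))))) (\b.(\c.b)))) s)
Alpha-equivalence: compare structure up to binder renaming.
Result: True

Answer: yes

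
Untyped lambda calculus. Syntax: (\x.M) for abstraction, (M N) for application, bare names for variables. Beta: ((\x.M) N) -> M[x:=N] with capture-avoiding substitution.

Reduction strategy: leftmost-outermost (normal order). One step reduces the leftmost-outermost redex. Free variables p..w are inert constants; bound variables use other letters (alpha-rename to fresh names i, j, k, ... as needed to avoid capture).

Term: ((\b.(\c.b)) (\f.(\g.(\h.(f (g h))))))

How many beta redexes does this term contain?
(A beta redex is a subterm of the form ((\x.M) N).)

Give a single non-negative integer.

Term: ((\b.(\c.b)) (\f.(\g.(\h.(f (g h))))))
  Redex: ((\b.(\c.b)) (\f.(\g.(\h.(f (g h))))))
Total redexes: 1

Answer: 1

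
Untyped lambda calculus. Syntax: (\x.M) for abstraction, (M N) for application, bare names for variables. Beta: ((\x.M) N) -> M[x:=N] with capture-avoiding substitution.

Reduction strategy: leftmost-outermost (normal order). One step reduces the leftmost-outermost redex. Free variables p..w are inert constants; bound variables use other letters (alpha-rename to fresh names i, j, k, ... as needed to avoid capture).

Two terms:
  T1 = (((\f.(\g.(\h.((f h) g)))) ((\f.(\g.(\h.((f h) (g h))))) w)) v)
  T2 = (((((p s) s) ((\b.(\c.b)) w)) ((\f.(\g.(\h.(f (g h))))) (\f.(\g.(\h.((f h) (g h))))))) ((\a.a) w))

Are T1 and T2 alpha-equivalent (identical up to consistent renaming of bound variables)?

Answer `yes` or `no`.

Term 1: (((\f.(\g.(\h.((f h) g)))) ((\f.(\g.(\h.((f h) (g h))))) w)) v)
Term 2: (((((p s) s) ((\b.(\c.b)) w)) ((\f.(\g.(\h.(f (g h))))) (\f.(\g.(\h.((f h) (g h))))))) ((\a.a) w))
Alpha-equivalence: compare structure up to binder renaming.
Result: False

Answer: no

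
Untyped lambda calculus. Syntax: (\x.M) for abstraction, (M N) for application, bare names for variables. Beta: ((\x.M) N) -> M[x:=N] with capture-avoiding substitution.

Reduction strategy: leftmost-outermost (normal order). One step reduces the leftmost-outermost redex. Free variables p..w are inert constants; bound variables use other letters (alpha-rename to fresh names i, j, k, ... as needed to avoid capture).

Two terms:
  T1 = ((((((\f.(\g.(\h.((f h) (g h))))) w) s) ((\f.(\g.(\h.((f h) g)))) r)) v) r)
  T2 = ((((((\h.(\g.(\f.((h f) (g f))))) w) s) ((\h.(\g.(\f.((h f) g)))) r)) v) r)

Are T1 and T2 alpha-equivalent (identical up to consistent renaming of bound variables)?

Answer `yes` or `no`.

Term 1: ((((((\f.(\g.(\h.((f h) (g h))))) w) s) ((\f.(\g.(\h.((f h) g)))) r)) v) r)
Term 2: ((((((\h.(\g.(\f.((h f) (g f))))) w) s) ((\h.(\g.(\f.((h f) g)))) r)) v) r)
Alpha-equivalence: compare structure up to binder renaming.
Result: True

Answer: yes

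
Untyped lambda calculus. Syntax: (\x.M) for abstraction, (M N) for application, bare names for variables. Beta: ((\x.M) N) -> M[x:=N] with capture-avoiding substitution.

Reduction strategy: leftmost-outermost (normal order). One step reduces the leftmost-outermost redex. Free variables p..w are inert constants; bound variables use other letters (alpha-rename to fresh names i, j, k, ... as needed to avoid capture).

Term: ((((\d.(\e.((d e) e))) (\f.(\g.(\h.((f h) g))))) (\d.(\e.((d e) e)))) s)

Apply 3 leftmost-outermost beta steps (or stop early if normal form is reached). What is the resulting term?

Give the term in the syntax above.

Step 0: ((((\d.(\e.((d e) e))) (\f.(\g.(\h.((f h) g))))) (\d.(\e.((d e) e)))) s)
Step 1: (((\e.(((\f.(\g.(\h.((f h) g)))) e) e)) (\d.(\e.((d e) e)))) s)
Step 2: ((((\f.(\g.(\h.((f h) g)))) (\d.(\e.((d e) e)))) (\d.(\e.((d e) e)))) s)
Step 3: (((\g.(\h.(((\d.(\e.((d e) e))) h) g))) (\d.(\e.((d e) e)))) s)

Answer: (((\g.(\h.(((\d.(\e.((d e) e))) h) g))) (\d.(\e.((d e) e)))) s)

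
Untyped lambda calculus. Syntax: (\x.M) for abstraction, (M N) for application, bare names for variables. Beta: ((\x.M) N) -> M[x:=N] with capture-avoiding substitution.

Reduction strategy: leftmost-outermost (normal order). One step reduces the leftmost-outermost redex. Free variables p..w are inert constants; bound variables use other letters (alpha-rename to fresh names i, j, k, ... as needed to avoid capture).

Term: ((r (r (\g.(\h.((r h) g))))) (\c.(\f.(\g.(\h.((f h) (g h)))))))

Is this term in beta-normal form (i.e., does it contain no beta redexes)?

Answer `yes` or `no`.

Answer: yes

Derivation:
Term: ((r (r (\g.(\h.((r h) g))))) (\c.(\f.(\g.(\h.((f h) (g h)))))))
No beta redexes found.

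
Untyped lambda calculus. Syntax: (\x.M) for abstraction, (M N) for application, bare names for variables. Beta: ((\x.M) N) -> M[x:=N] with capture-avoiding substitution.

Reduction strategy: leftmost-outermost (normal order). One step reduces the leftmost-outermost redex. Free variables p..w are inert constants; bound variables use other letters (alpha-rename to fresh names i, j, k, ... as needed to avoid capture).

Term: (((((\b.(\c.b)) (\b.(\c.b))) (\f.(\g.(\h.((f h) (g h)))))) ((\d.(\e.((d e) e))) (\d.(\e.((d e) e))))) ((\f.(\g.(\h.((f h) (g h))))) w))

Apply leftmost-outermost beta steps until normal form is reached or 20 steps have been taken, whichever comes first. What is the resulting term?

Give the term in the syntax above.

Answer: (\e.((e e) e))

Derivation:
Step 0: (((((\b.(\c.b)) (\b.(\c.b))) (\f.(\g.(\h.((f h) (g h)))))) ((\d.(\e.((d e) e))) (\d.(\e.((d e) e))))) ((\f.(\g.(\h.((f h) (g h))))) w))
Step 1: ((((\c.(\b.(\c.b))) (\f.(\g.(\h.((f h) (g h)))))) ((\d.(\e.((d e) e))) (\d.(\e.((d e) e))))) ((\f.(\g.(\h.((f h) (g h))))) w))
Step 2: (((\b.(\c.b)) ((\d.(\e.((d e) e))) (\d.(\e.((d e) e))))) ((\f.(\g.(\h.((f h) (g h))))) w))
Step 3: ((\c.((\d.(\e.((d e) e))) (\d.(\e.((d e) e))))) ((\f.(\g.(\h.((f h) (g h))))) w))
Step 4: ((\d.(\e.((d e) e))) (\d.(\e.((d e) e))))
Step 5: (\e.(((\d.(\e.((d e) e))) e) e))
Step 6: (\e.((\i.((e i) i)) e))
Step 7: (\e.((e e) e))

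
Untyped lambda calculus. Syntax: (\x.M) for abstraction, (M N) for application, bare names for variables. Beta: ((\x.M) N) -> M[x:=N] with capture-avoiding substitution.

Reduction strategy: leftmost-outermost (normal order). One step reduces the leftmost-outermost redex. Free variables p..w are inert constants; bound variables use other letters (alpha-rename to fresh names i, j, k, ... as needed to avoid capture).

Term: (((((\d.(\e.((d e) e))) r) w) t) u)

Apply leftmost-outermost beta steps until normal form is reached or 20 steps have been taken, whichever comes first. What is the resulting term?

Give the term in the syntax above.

Answer: ((((r w) w) t) u)

Derivation:
Step 0: (((((\d.(\e.((d e) e))) r) w) t) u)
Step 1: ((((\e.((r e) e)) w) t) u)
Step 2: ((((r w) w) t) u)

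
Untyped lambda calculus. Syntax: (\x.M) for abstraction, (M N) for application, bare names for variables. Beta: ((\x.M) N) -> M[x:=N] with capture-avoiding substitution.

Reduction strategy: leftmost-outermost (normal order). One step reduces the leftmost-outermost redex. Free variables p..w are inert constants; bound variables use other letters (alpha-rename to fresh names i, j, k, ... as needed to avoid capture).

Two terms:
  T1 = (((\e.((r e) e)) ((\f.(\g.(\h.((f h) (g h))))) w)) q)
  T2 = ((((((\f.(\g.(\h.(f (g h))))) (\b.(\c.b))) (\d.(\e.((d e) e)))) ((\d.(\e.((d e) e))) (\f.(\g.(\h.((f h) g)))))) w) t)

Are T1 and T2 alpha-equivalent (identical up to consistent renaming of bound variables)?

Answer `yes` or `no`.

Answer: no

Derivation:
Term 1: (((\e.((r e) e)) ((\f.(\g.(\h.((f h) (g h))))) w)) q)
Term 2: ((((((\f.(\g.(\h.(f (g h))))) (\b.(\c.b))) (\d.(\e.((d e) e)))) ((\d.(\e.((d e) e))) (\f.(\g.(\h.((f h) g)))))) w) t)
Alpha-equivalence: compare structure up to binder renaming.
Result: False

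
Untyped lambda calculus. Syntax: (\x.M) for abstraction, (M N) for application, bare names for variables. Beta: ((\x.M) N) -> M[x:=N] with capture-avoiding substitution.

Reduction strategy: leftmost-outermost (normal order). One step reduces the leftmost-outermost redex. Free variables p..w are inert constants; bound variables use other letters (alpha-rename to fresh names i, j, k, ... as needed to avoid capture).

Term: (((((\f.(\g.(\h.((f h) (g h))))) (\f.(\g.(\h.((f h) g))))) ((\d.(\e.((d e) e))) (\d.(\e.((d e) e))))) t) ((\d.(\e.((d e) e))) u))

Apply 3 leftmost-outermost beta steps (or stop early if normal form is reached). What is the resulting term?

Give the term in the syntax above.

Answer: ((((\f.(\g.(\h.((f h) g)))) t) (((\d.(\e.((d e) e))) (\d.(\e.((d e) e)))) t)) ((\d.(\e.((d e) e))) u))

Derivation:
Step 0: (((((\f.(\g.(\h.((f h) (g h))))) (\f.(\g.(\h.((f h) g))))) ((\d.(\e.((d e) e))) (\d.(\e.((d e) e))))) t) ((\d.(\e.((d e) e))) u))
Step 1: ((((\g.(\h.(((\f.(\g.(\h.((f h) g)))) h) (g h)))) ((\d.(\e.((d e) e))) (\d.(\e.((d e) e))))) t) ((\d.(\e.((d e) e))) u))
Step 2: (((\h.(((\f.(\g.(\h.((f h) g)))) h) (((\d.(\e.((d e) e))) (\d.(\e.((d e) e)))) h))) t) ((\d.(\e.((d e) e))) u))
Step 3: ((((\f.(\g.(\h.((f h) g)))) t) (((\d.(\e.((d e) e))) (\d.(\e.((d e) e)))) t)) ((\d.(\e.((d e) e))) u))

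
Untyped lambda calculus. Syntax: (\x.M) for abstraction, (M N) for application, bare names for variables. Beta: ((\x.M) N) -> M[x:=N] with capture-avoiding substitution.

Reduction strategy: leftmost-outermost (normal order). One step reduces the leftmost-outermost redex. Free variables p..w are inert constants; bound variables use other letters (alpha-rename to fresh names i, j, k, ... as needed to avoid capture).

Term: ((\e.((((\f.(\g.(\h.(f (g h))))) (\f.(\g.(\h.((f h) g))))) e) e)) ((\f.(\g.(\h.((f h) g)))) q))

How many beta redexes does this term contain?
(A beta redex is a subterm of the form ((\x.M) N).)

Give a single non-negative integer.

Answer: 3

Derivation:
Term: ((\e.((((\f.(\g.(\h.(f (g h))))) (\f.(\g.(\h.((f h) g))))) e) e)) ((\f.(\g.(\h.((f h) g)))) q))
  Redex: ((\e.((((\f.(\g.(\h.(f (g h))))) (\f.(\g.(\h.((f h) g))))) e) e)) ((\f.(\g.(\h.((f h) g)))) q))
  Redex: ((\f.(\g.(\h.(f (g h))))) (\f.(\g.(\h.((f h) g)))))
  Redex: ((\f.(\g.(\h.((f h) g)))) q)
Total redexes: 3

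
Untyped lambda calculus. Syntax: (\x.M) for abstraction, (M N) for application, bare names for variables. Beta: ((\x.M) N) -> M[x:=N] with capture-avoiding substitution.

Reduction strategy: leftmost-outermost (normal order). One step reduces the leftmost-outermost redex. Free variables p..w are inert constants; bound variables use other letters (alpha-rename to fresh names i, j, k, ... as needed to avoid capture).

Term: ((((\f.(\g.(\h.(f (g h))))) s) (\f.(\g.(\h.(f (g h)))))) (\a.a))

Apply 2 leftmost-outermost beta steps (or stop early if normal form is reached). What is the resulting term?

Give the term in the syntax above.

Step 0: ((((\f.(\g.(\h.(f (g h))))) s) (\f.(\g.(\h.(f (g h)))))) (\a.a))
Step 1: (((\g.(\h.(s (g h)))) (\f.(\g.(\h.(f (g h)))))) (\a.a))
Step 2: ((\h.(s ((\f.(\g.(\h.(f (g h))))) h))) (\a.a))

Answer: ((\h.(s ((\f.(\g.(\h.(f (g h))))) h))) (\a.a))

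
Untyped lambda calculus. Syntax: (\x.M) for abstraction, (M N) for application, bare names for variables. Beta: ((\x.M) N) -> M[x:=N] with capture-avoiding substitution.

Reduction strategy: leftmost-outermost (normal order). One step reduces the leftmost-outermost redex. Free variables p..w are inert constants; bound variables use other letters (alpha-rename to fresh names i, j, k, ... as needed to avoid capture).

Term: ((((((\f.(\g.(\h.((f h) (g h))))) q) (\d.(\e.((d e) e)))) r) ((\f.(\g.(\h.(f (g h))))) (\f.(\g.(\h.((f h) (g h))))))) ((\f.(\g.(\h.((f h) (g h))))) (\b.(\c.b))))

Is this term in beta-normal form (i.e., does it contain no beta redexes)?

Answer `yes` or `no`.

Term: ((((((\f.(\g.(\h.((f h) (g h))))) q) (\d.(\e.((d e) e)))) r) ((\f.(\g.(\h.(f (g h))))) (\f.(\g.(\h.((f h) (g h))))))) ((\f.(\g.(\h.((f h) (g h))))) (\b.(\c.b))))
Found 3 beta redex(es).

Answer: no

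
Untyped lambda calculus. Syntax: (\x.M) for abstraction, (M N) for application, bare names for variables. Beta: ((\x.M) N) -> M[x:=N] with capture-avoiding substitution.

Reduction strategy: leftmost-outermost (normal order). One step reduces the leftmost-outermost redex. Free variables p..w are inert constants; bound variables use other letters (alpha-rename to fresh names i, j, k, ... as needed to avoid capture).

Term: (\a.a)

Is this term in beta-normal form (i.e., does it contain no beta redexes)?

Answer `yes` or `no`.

Answer: yes

Derivation:
Term: (\a.a)
No beta redexes found.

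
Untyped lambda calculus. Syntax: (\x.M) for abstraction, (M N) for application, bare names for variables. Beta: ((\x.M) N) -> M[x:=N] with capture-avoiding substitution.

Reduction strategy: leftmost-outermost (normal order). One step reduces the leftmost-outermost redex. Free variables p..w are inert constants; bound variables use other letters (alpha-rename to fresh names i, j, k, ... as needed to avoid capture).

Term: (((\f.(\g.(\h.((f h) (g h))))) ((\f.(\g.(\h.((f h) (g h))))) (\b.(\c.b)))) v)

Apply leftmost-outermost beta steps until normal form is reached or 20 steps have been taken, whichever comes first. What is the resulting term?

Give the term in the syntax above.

Answer: (\h.(v h))

Derivation:
Step 0: (((\f.(\g.(\h.((f h) (g h))))) ((\f.(\g.(\h.((f h) (g h))))) (\b.(\c.b)))) v)
Step 1: ((\g.(\h.((((\f.(\g.(\h.((f h) (g h))))) (\b.(\c.b))) h) (g h)))) v)
Step 2: (\h.((((\f.(\g.(\h.((f h) (g h))))) (\b.(\c.b))) h) (v h)))
Step 3: (\h.(((\g.(\h.(((\b.(\c.b)) h) (g h)))) h) (v h)))
Step 4: (\h.((\i.(((\b.(\c.b)) i) (h i))) (v h)))
Step 5: (\h.(((\b.(\c.b)) (v h)) (h (v h))))
Step 6: (\h.((\c.(v h)) (h (v h))))
Step 7: (\h.(v h))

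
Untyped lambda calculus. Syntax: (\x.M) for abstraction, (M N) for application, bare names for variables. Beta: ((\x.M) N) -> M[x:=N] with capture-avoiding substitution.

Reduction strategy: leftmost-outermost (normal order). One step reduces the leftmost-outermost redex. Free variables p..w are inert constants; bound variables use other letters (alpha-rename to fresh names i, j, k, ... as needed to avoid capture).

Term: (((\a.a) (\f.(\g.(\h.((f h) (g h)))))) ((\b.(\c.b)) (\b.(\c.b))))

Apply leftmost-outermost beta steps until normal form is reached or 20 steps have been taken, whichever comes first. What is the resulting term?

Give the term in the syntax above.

Step 0: (((\a.a) (\f.(\g.(\h.((f h) (g h)))))) ((\b.(\c.b)) (\b.(\c.b))))
Step 1: ((\f.(\g.(\h.((f h) (g h))))) ((\b.(\c.b)) (\b.(\c.b))))
Step 2: (\g.(\h.((((\b.(\c.b)) (\b.(\c.b))) h) (g h))))
Step 3: (\g.(\h.(((\c.(\b.(\c.b))) h) (g h))))
Step 4: (\g.(\h.((\b.(\c.b)) (g h))))
Step 5: (\g.(\h.(\c.(g h))))

Answer: (\g.(\h.(\c.(g h))))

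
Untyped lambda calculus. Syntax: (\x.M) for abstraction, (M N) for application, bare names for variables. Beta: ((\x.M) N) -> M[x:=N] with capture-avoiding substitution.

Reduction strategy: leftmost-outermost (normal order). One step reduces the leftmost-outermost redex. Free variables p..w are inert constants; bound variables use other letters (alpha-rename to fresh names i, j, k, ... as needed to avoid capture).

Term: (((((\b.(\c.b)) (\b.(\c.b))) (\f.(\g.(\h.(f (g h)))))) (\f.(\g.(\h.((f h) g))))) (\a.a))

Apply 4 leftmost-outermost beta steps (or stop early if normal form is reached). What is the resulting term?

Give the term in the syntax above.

Step 0: (((((\b.(\c.b)) (\b.(\c.b))) (\f.(\g.(\h.(f (g h)))))) (\f.(\g.(\h.((f h) g))))) (\a.a))
Step 1: ((((\c.(\b.(\c.b))) (\f.(\g.(\h.(f (g h)))))) (\f.(\g.(\h.((f h) g))))) (\a.a))
Step 2: (((\b.(\c.b)) (\f.(\g.(\h.((f h) g))))) (\a.a))
Step 3: ((\c.(\f.(\g.(\h.((f h) g))))) (\a.a))
Step 4: (\f.(\g.(\h.((f h) g))))

Answer: (\f.(\g.(\h.((f h) g))))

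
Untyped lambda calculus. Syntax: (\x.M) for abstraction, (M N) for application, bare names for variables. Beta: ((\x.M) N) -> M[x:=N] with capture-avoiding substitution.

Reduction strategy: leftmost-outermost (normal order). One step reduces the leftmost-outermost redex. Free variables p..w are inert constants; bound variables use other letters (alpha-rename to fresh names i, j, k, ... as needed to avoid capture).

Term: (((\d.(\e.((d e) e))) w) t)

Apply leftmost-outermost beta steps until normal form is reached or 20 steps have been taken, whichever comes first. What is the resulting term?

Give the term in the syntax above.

Step 0: (((\d.(\e.((d e) e))) w) t)
Step 1: ((\e.((w e) e)) t)
Step 2: ((w t) t)

Answer: ((w t) t)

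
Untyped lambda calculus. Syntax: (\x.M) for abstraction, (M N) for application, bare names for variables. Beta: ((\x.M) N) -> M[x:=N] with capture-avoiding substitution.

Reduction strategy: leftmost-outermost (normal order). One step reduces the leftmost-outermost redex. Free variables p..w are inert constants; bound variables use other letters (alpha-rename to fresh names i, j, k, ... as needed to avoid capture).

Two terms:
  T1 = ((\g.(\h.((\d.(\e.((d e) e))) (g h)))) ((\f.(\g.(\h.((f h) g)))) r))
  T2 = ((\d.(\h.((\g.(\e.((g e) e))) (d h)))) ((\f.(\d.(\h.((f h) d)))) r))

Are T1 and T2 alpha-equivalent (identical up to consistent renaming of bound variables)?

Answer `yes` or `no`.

Term 1: ((\g.(\h.((\d.(\e.((d e) e))) (g h)))) ((\f.(\g.(\h.((f h) g)))) r))
Term 2: ((\d.(\h.((\g.(\e.((g e) e))) (d h)))) ((\f.(\d.(\h.((f h) d)))) r))
Alpha-equivalence: compare structure up to binder renaming.
Result: True

Answer: yes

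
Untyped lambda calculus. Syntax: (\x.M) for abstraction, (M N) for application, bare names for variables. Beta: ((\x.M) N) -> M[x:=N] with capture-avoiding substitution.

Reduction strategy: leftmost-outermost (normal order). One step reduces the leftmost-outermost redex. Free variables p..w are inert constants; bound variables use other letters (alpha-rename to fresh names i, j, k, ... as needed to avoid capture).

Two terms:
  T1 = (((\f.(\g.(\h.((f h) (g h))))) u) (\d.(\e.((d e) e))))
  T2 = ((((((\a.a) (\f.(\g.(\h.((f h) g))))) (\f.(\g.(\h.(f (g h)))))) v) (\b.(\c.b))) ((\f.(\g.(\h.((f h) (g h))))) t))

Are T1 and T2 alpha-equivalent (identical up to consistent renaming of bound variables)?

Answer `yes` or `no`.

Term 1: (((\f.(\g.(\h.((f h) (g h))))) u) (\d.(\e.((d e) e))))
Term 2: ((((((\a.a) (\f.(\g.(\h.((f h) g))))) (\f.(\g.(\h.(f (g h)))))) v) (\b.(\c.b))) ((\f.(\g.(\h.((f h) (g h))))) t))
Alpha-equivalence: compare structure up to binder renaming.
Result: False

Answer: no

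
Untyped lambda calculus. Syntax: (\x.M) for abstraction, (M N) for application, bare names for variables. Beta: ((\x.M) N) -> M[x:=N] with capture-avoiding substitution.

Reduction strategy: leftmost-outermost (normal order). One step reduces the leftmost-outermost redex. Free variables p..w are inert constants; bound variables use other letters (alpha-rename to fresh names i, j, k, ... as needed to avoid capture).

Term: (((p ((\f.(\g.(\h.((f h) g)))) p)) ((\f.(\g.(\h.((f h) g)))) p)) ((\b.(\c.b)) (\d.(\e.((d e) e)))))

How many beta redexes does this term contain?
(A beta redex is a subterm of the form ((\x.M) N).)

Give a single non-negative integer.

Term: (((p ((\f.(\g.(\h.((f h) g)))) p)) ((\f.(\g.(\h.((f h) g)))) p)) ((\b.(\c.b)) (\d.(\e.((d e) e)))))
  Redex: ((\f.(\g.(\h.((f h) g)))) p)
  Redex: ((\f.(\g.(\h.((f h) g)))) p)
  Redex: ((\b.(\c.b)) (\d.(\e.((d e) e))))
Total redexes: 3

Answer: 3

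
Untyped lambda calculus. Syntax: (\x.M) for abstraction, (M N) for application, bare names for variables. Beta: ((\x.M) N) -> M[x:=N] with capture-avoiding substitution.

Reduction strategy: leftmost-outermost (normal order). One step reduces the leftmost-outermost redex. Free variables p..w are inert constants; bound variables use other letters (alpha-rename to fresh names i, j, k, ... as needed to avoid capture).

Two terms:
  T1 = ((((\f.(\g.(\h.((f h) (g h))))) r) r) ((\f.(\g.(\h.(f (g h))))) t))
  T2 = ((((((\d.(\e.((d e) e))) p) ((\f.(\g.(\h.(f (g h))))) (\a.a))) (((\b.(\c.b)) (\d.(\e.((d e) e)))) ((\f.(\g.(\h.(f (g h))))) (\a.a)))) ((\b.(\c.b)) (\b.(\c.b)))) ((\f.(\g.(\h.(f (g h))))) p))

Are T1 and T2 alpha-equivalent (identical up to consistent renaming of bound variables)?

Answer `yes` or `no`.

Term 1: ((((\f.(\g.(\h.((f h) (g h))))) r) r) ((\f.(\g.(\h.(f (g h))))) t))
Term 2: ((((((\d.(\e.((d e) e))) p) ((\f.(\g.(\h.(f (g h))))) (\a.a))) (((\b.(\c.b)) (\d.(\e.((d e) e)))) ((\f.(\g.(\h.(f (g h))))) (\a.a)))) ((\b.(\c.b)) (\b.(\c.b)))) ((\f.(\g.(\h.(f (g h))))) p))
Alpha-equivalence: compare structure up to binder renaming.
Result: False

Answer: no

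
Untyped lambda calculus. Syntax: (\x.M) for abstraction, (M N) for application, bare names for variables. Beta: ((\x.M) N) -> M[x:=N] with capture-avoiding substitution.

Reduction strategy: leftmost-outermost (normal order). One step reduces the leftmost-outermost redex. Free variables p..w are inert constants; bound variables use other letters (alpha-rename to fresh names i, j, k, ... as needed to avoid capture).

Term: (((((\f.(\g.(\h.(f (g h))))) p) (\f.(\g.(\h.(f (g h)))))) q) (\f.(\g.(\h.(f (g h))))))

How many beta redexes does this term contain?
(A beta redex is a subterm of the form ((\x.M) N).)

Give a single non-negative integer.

Term: (((((\f.(\g.(\h.(f (g h))))) p) (\f.(\g.(\h.(f (g h)))))) q) (\f.(\g.(\h.(f (g h))))))
  Redex: ((\f.(\g.(\h.(f (g h))))) p)
Total redexes: 1

Answer: 1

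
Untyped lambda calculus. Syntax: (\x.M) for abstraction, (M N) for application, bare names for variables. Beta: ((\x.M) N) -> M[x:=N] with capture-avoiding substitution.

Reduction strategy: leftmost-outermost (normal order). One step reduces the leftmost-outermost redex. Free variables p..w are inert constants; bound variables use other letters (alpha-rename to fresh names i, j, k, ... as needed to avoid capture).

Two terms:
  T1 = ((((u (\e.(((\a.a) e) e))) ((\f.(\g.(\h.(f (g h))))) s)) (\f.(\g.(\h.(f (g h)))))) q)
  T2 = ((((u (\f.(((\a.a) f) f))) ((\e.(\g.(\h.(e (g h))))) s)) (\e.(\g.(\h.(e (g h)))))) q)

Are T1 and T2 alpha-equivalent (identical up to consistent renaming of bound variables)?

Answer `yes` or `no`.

Term 1: ((((u (\e.(((\a.a) e) e))) ((\f.(\g.(\h.(f (g h))))) s)) (\f.(\g.(\h.(f (g h)))))) q)
Term 2: ((((u (\f.(((\a.a) f) f))) ((\e.(\g.(\h.(e (g h))))) s)) (\e.(\g.(\h.(e (g h)))))) q)
Alpha-equivalence: compare structure up to binder renaming.
Result: True

Answer: yes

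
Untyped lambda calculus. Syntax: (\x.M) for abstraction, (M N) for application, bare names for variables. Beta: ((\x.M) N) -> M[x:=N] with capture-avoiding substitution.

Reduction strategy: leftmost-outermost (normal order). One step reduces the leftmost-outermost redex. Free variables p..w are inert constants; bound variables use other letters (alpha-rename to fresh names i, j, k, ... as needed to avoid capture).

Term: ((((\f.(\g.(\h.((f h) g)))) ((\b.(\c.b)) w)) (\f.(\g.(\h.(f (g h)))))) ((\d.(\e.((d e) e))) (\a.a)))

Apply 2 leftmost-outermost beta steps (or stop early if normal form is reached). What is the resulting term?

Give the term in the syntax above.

Step 0: ((((\f.(\g.(\h.((f h) g)))) ((\b.(\c.b)) w)) (\f.(\g.(\h.(f (g h)))))) ((\d.(\e.((d e) e))) (\a.a)))
Step 1: (((\g.(\h.((((\b.(\c.b)) w) h) g))) (\f.(\g.(\h.(f (g h)))))) ((\d.(\e.((d e) e))) (\a.a)))
Step 2: ((\h.((((\b.(\c.b)) w) h) (\f.(\g.(\h.(f (g h))))))) ((\d.(\e.((d e) e))) (\a.a)))

Answer: ((\h.((((\b.(\c.b)) w) h) (\f.(\g.(\h.(f (g h))))))) ((\d.(\e.((d e) e))) (\a.a)))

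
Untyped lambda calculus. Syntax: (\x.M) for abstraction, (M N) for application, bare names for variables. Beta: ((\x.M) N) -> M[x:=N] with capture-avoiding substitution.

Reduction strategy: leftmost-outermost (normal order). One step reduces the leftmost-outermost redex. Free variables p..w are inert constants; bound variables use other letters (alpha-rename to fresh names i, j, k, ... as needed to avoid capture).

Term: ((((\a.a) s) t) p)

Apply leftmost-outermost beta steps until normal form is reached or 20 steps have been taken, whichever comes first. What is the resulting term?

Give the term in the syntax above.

Answer: ((s t) p)

Derivation:
Step 0: ((((\a.a) s) t) p)
Step 1: ((s t) p)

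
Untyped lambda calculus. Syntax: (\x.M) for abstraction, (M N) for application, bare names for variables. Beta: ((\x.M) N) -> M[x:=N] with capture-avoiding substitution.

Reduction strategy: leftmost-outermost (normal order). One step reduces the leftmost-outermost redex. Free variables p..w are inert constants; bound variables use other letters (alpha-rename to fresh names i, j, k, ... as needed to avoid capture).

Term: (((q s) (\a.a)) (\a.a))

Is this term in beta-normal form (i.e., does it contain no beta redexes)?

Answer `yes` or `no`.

Term: (((q s) (\a.a)) (\a.a))
No beta redexes found.

Answer: yes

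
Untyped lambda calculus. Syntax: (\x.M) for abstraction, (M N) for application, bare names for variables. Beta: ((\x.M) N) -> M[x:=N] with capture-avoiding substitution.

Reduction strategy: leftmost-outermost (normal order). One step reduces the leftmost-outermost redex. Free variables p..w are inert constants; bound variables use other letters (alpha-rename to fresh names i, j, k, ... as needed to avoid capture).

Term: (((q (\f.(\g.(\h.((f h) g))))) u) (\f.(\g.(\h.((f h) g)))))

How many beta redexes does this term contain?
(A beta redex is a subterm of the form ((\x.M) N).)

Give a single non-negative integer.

Answer: 0

Derivation:
Term: (((q (\f.(\g.(\h.((f h) g))))) u) (\f.(\g.(\h.((f h) g)))))
  (no redexes)
Total redexes: 0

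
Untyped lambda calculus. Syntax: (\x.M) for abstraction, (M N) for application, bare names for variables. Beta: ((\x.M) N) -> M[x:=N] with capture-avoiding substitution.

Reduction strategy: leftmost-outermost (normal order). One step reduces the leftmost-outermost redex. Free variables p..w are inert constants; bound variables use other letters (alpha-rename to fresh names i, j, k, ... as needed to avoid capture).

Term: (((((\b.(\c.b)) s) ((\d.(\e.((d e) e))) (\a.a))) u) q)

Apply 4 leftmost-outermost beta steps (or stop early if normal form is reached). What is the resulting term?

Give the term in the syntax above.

Answer: ((s u) q)

Derivation:
Step 0: (((((\b.(\c.b)) s) ((\d.(\e.((d e) e))) (\a.a))) u) q)
Step 1: ((((\c.s) ((\d.(\e.((d e) e))) (\a.a))) u) q)
Step 2: ((s u) q)
Step 3: (normal form reached)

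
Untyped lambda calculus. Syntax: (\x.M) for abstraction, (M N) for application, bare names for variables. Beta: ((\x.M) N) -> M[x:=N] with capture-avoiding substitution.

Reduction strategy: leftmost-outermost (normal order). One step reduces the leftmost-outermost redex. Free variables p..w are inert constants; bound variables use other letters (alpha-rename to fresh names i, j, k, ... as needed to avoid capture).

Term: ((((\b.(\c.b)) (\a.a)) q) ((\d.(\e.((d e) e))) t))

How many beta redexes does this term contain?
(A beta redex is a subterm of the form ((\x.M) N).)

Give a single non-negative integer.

Term: ((((\b.(\c.b)) (\a.a)) q) ((\d.(\e.((d e) e))) t))
  Redex: ((\b.(\c.b)) (\a.a))
  Redex: ((\d.(\e.((d e) e))) t)
Total redexes: 2

Answer: 2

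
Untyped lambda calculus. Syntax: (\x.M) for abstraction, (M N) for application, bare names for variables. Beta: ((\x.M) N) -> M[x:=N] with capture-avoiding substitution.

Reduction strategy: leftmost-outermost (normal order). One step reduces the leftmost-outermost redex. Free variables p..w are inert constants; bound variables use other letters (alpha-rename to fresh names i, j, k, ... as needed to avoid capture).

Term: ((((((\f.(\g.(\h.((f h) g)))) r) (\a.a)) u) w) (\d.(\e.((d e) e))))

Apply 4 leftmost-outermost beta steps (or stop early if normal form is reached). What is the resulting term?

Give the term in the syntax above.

Answer: ((((r u) (\a.a)) w) (\d.(\e.((d e) e))))

Derivation:
Step 0: ((((((\f.(\g.(\h.((f h) g)))) r) (\a.a)) u) w) (\d.(\e.((d e) e))))
Step 1: (((((\g.(\h.((r h) g))) (\a.a)) u) w) (\d.(\e.((d e) e))))
Step 2: ((((\h.((r h) (\a.a))) u) w) (\d.(\e.((d e) e))))
Step 3: ((((r u) (\a.a)) w) (\d.(\e.((d e) e))))
Step 4: (normal form reached)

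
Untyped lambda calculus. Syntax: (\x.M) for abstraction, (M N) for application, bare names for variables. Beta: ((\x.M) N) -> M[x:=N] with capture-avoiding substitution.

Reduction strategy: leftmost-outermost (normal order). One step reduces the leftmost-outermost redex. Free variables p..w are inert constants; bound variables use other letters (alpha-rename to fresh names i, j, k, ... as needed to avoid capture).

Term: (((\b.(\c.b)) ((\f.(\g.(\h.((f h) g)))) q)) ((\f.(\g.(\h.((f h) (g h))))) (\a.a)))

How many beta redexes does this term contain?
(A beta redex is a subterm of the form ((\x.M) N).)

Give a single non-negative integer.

Answer: 3

Derivation:
Term: (((\b.(\c.b)) ((\f.(\g.(\h.((f h) g)))) q)) ((\f.(\g.(\h.((f h) (g h))))) (\a.a)))
  Redex: ((\b.(\c.b)) ((\f.(\g.(\h.((f h) g)))) q))
  Redex: ((\f.(\g.(\h.((f h) g)))) q)
  Redex: ((\f.(\g.(\h.((f h) (g h))))) (\a.a))
Total redexes: 3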